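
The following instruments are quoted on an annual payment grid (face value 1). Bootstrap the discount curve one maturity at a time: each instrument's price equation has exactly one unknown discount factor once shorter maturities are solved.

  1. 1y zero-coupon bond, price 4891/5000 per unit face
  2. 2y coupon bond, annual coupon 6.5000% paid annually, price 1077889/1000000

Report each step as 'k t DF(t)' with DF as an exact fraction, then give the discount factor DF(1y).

1 1 4891/5000
2 2 2381/2500
DF(1y) = 4891/5000 ≈ 0.978200

step 1 [1y] zero: DF = P = 4891/5000 ≈ 0.978200
step 2 [2y] bond c/1=13/200: DF=(1077889/1000000 − 13/200·(0.978200))/(1+13/200) = 2381/2500 ≈ 0.952400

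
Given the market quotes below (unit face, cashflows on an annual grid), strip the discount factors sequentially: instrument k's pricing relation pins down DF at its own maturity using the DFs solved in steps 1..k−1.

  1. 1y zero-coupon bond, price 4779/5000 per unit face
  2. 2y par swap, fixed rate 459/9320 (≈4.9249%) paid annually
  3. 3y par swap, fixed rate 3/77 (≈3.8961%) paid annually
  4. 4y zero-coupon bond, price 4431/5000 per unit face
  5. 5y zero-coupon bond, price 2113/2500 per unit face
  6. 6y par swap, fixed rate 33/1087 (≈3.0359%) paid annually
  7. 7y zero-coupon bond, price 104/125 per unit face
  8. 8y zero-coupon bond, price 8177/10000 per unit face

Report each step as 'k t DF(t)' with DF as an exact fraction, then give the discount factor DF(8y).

1 1 4779/5000
2 2 4541/5000
3 3 4463/5000
4 4 4431/5000
5 5 2113/2500
6 6 8383/10000
7 7 104/125
8 8 8177/10000
DF(8y) = 8177/10000 ≈ 0.817700

step 1 [1y] zero: DF = P = 4779/5000 ≈ 0.955800
step 2 [2y] swap r/1=459/9320: DF=(1 − 459/9320·(0.955800))/(1+459/9320) = 4541/5000 ≈ 0.908200
step 3 [3y] swap r/1=3/77: DF=(1 − 3/77·(0.955800+0.908200))/(1+3/77) = 4463/5000 ≈ 0.892600
step 4 [4y] zero: DF = P = 4431/5000 ≈ 0.886200
step 5 [5y] zero: DF = P = 2113/2500 ≈ 0.845200
step 6 [6y] swap r/1=33/1087: DF=(1 − 33/1087·(0.955800+0.908200+0.892600+0.886200+0.845200))/(1+33/1087) = 8383/10000 ≈ 0.838300
step 7 [7y] zero: DF = P = 104/125 ≈ 0.832000
step 8 [8y] zero: DF = P = 8177/10000 ≈ 0.817700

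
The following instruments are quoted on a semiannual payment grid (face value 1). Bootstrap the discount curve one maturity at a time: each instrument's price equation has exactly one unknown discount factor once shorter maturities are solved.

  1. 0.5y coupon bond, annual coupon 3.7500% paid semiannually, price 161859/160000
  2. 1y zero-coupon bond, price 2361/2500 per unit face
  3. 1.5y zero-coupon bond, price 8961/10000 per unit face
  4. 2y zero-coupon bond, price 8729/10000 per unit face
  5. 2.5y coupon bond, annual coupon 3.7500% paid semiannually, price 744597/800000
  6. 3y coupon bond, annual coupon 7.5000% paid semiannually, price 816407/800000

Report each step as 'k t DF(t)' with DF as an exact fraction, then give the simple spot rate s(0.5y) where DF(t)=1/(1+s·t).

1 1/2 993/1000
2 1 2361/2500
3 3/2 8961/10000
4 2 8729/10000
5 5/2 4227/5000
6 3 8191/10000
s(0.5y) = (1/(993/1000) − 1)/(1/2) = 14/993 ≈ 1.4099%

step 1 [0.5y] bond c/2=3/160: DF=(161859/160000 − 3/160·(0))/(1+3/160) = 993/1000 ≈ 0.993000
step 2 [1y] zero: DF = P = 2361/2500 ≈ 0.944400
step 3 [1.5y] zero: DF = P = 8961/10000 ≈ 0.896100
step 4 [2y] zero: DF = P = 8729/10000 ≈ 0.872900
step 5 [2.5y] bond c/2=3/160: DF=(744597/800000 − 3/160·(0.993000+0.944400+0.896100+0.872900))/(1+3/160) = 4227/5000 ≈ 0.845400
step 6 [3y] bond c/2=3/80: DF=(816407/800000 − 3/80·(0.993000+0.944400+0.896100+0.872900+0.845400))/(1+3/80) = 8191/10000 ≈ 0.819100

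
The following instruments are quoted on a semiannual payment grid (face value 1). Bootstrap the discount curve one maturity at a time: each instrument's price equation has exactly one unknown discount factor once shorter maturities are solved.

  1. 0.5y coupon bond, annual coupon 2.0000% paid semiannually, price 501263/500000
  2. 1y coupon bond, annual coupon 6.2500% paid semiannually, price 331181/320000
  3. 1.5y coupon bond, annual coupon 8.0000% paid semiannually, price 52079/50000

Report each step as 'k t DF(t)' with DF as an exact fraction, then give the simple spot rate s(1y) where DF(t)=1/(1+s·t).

step 1 [0.5y] bond c/2=1/100: DF=(501263/500000 − 1/100·(0))/(1+1/100) = 4963/5000 ≈ 0.992600
step 2 [1y] bond c/2=1/32: DF=(331181/320000 − 1/32·(0.992600))/(1+1/32) = 1947/2000 ≈ 0.973500
step 3 [1.5y] bond c/2=1/25: DF=(52079/50000 − 1/25·(0.992600+0.973500))/(1+1/25) = 9259/10000 ≈ 0.925900

1 1/2 4963/5000
2 1 1947/2000
3 3/2 9259/10000
s(1y) = (1/(1947/2000) − 1)/(1) = 53/1947 ≈ 2.7221%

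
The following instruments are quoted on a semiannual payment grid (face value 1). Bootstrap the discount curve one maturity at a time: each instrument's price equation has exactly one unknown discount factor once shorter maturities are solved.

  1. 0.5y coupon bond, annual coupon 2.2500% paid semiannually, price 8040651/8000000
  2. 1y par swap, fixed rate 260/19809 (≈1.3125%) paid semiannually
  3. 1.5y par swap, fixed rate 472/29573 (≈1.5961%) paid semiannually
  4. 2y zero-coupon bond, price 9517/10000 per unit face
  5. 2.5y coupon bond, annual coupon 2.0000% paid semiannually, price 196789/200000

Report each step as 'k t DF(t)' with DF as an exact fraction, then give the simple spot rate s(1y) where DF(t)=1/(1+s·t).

step 1 [0.5y] bond c/2=9/800: DF=(8040651/8000000 − 9/800·(0))/(1+9/800) = 9939/10000 ≈ 0.993900
step 2 [1y] swap r/2=130/19809: DF=(1 − 130/19809·(0.993900))/(1+130/19809) = 987/1000 ≈ 0.987000
step 3 [1.5y] swap r/2=236/29573: DF=(1 − 236/29573·(0.993900+0.987000))/(1+236/29573) = 2441/2500 ≈ 0.976400
step 4 [2y] zero: DF = P = 9517/10000 ≈ 0.951700
step 5 [2.5y] bond c/2=1/100: DF=(196789/200000 − 1/100·(0.993900+0.987000+0.976400+0.951700))/(1+1/100) = 1871/2000 ≈ 0.935500

1 1/2 9939/10000
2 1 987/1000
3 3/2 2441/2500
4 2 9517/10000
5 5/2 1871/2000
s(1y) = (1/(987/1000) − 1)/(1) = 13/987 ≈ 1.3171%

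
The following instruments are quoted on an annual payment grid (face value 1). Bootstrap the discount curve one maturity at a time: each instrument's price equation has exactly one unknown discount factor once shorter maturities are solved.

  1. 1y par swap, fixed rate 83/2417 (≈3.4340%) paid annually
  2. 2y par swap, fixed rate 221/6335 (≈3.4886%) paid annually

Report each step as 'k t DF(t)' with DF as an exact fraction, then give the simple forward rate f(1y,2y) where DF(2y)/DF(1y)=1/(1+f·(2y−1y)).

1 1 2417/2500
2 2 9337/10000
f(1y,2y) = ((2417/2500)/(9337/10000) − 1)/(1) = 331/9337 ≈ 3.5450%

step 1 [1y] swap r/1=83/2417: DF=(1 − 83/2417·(0))/(1+83/2417) = 2417/2500 ≈ 0.966800
step 2 [2y] swap r/1=221/6335: DF=(1 − 221/6335·(0.966800))/(1+221/6335) = 9337/10000 ≈ 0.933700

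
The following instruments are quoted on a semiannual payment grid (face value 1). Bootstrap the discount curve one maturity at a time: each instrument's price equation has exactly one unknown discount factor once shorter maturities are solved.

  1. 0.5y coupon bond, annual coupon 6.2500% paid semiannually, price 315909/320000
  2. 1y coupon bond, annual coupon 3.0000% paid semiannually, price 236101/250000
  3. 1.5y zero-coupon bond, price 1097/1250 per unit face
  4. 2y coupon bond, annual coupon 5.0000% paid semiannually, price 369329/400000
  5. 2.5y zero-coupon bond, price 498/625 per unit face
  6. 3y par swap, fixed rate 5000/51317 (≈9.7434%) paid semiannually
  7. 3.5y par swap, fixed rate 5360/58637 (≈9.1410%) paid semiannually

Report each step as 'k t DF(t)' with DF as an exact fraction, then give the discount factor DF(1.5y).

step 1 [0.5y] bond c/2=1/32: DF=(315909/320000 − 1/32·(0))/(1+1/32) = 9573/10000 ≈ 0.957300
step 2 [1y] bond c/2=3/200: DF=(236101/250000 − 3/200·(0.957300))/(1+3/200) = 9163/10000 ≈ 0.916300
step 3 [1.5y] zero: DF = P = 1097/1250 ≈ 0.877600
step 4 [2y] bond c/2=1/40: DF=(369329/400000 − 1/40·(0.957300+0.916300+0.877600))/(1+1/40) = 8337/10000 ≈ 0.833700
step 5 [2.5y] zero: DF = P = 498/625 ≈ 0.796800
step 6 [3y] swap r/2=2500/51317: DF=(1 − 2500/51317·(0.957300+0.916300+0.877600+0.833700+0.796800))/(1+2500/51317) = 3/4 ≈ 0.750000
step 7 [3.5y] swap r/2=2680/58637: DF=(1 − 2680/58637·(0.957300+0.916300+0.877600+0.833700+0.796800+0.750000))/(1+2680/58637) = 183/250 ≈ 0.732000

1 1/2 9573/10000
2 1 9163/10000
3 3/2 1097/1250
4 2 8337/10000
5 5/2 498/625
6 3 3/4
7 7/2 183/250
DF(1.5y) = 1097/1250 ≈ 0.877600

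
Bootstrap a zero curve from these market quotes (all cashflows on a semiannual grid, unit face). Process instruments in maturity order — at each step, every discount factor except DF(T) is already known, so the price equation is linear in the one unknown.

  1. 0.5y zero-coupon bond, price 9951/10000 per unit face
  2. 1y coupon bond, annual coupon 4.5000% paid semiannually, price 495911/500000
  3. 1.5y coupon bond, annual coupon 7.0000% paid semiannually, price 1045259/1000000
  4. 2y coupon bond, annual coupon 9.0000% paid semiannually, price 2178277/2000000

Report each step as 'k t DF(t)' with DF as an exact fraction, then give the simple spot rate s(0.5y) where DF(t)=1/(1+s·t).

1 1/2 9951/10000
2 1 9481/10000
3 3/2 4721/5000
4 2 9179/10000
s(0.5y) = (1/(9951/10000) − 1)/(1/2) = 98/9951 ≈ 0.9848%

step 1 [0.5y] zero: DF = P = 9951/10000 ≈ 0.995100
step 2 [1y] bond c/2=9/400: DF=(495911/500000 − 9/400·(0.995100))/(1+9/400) = 9481/10000 ≈ 0.948100
step 3 [1.5y] bond c/2=7/200: DF=(1045259/1000000 − 7/200·(0.995100+0.948100))/(1+7/200) = 4721/5000 ≈ 0.944200
step 4 [2y] bond c/2=9/200: DF=(2178277/2000000 − 9/200·(0.995100+0.948100+0.944200))/(1+9/200) = 9179/10000 ≈ 0.917900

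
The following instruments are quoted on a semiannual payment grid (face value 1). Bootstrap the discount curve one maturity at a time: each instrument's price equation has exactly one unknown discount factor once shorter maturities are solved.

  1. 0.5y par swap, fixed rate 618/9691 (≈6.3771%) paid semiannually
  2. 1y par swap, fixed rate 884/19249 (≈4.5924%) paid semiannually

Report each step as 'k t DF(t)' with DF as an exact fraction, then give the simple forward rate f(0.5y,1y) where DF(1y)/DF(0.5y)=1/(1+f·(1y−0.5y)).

step 1 [0.5y] swap r/2=309/9691: DF=(1 − 309/9691·(0))/(1+309/9691) = 9691/10000 ≈ 0.969100
step 2 [1y] swap r/2=442/19249: DF=(1 − 442/19249·(0.969100))/(1+442/19249) = 4779/5000 ≈ 0.955800

1 1/2 9691/10000
2 1 4779/5000
f(0.5y,1y) = ((9691/10000)/(4779/5000) − 1)/(1/2) = 133/4779 ≈ 2.7830%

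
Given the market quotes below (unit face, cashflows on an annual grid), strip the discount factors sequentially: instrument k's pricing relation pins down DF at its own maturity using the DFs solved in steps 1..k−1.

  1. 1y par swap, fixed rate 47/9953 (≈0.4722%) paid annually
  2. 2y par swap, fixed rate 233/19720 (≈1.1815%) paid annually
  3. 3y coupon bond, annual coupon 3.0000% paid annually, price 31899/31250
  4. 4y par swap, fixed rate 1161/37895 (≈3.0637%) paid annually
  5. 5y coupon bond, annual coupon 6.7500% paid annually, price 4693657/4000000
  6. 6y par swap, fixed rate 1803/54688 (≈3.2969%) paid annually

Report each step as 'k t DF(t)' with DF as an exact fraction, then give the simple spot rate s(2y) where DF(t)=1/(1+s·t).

step 1 [1y] swap r/1=47/9953: DF=(1 − 47/9953·(0))/(1+47/9953) = 9953/10000 ≈ 0.995300
step 2 [2y] swap r/1=233/19720: DF=(1 − 233/19720·(0.995300))/(1+233/19720) = 9767/10000 ≈ 0.976700
step 3 [3y] bond c/1=3/100: DF=(31899/31250 − 3/100·(0.995300+0.976700))/(1+3/100) = 1167/1250 ≈ 0.933600
step 4 [4y] swap r/1=1161/37895: DF=(1 − 1161/37895·(0.995300+0.976700+0.933600))/(1+1161/37895) = 8839/10000 ≈ 0.883900
step 5 [5y] bond c/1=27/400: DF=(4693657/4000000 − 27/400·(0.995300+0.976700+0.933600+0.883900))/(1+27/400) = 2149/2500 ≈ 0.859600
step 6 [6y] swap r/1=1803/54688: DF=(1 − 1803/54688·(0.995300+0.976700+0.933600+0.883900+0.859600))/(1+1803/54688) = 8197/10000 ≈ 0.819700

1 1 9953/10000
2 2 9767/10000
3 3 1167/1250
4 4 8839/10000
5 5 2149/2500
6 6 8197/10000
s(2y) = (1/(9767/10000) − 1)/(2) = 233/19534 ≈ 1.1928%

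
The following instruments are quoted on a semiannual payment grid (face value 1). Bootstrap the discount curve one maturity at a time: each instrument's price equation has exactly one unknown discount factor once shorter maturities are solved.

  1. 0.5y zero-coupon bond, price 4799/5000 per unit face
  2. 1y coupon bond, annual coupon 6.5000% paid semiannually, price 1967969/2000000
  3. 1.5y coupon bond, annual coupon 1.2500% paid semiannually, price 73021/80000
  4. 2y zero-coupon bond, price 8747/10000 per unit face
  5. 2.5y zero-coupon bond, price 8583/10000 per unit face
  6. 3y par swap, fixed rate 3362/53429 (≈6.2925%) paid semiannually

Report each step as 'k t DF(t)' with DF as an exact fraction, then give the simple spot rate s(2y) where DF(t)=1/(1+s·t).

step 1 [0.5y] zero: DF = P = 4799/5000 ≈ 0.959800
step 2 [1y] bond c/2=13/400: DF=(1967969/2000000 − 13/400·(0.959800))/(1+13/400) = 2307/2500 ≈ 0.922800
step 3 [1.5y] bond c/2=1/160: DF=(73021/80000 − 1/160·(0.959800+0.922800))/(1+1/160) = 4477/5000 ≈ 0.895400
step 4 [2y] zero: DF = P = 8747/10000 ≈ 0.874700
step 5 [2.5y] zero: DF = P = 8583/10000 ≈ 0.858300
step 6 [3y] swap r/2=1681/53429: DF=(1 − 1681/53429·(0.959800+0.922800+0.895400+0.874700+0.858300))/(1+1681/53429) = 8319/10000 ≈ 0.831900

1 1/2 4799/5000
2 1 2307/2500
3 3/2 4477/5000
4 2 8747/10000
5 5/2 8583/10000
6 3 8319/10000
s(2y) = (1/(8747/10000) − 1)/(2) = 1253/17494 ≈ 7.1625%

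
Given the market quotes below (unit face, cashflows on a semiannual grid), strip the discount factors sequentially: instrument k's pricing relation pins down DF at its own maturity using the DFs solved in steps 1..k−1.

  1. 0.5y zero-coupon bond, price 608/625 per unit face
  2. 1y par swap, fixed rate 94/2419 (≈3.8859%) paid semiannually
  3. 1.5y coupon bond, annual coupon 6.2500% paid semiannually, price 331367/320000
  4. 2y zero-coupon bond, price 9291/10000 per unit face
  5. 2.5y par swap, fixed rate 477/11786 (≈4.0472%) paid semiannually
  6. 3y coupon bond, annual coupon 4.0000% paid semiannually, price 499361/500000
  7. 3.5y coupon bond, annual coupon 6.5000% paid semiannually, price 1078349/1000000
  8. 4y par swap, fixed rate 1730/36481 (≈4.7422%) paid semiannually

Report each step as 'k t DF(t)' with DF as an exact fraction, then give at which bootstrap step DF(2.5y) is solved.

1 1/2 608/625
2 1 1203/1250
3 3/2 1891/2000
4 2 9291/10000
5 5/2 4523/5000
6 3 8867/10000
7 7/2 8681/10000
8 4 827/1000
DF(2.5y) is solved at step 5

step 1 [0.5y] zero: DF = P = 608/625 ≈ 0.972800
step 2 [1y] swap r/2=47/2419: DF=(1 − 47/2419·(0.972800))/(1+47/2419) = 1203/1250 ≈ 0.962400
step 3 [1.5y] bond c/2=1/32: DF=(331367/320000 − 1/32·(0.972800+0.962400))/(1+1/32) = 1891/2000 ≈ 0.945500
step 4 [2y] zero: DF = P = 9291/10000 ≈ 0.929100
step 5 [2.5y] swap r/2=477/23572: DF=(1 − 477/23572·(0.972800+0.962400+0.945500+0.929100))/(1+477/23572) = 4523/5000 ≈ 0.904600
step 6 [3y] bond c/2=1/50: DF=(499361/500000 − 1/50·(0.972800+0.962400+0.945500+0.929100+0.904600))/(1+1/50) = 8867/10000 ≈ 0.886700
step 7 [3.5y] bond c/2=13/400: DF=(1078349/1000000 − 13/400·(0.972800+0.962400+0.945500+0.929100+0.904600+0.886700))/(1+13/400) = 8681/10000 ≈ 0.868100
step 8 [4y] swap r/2=865/36481: DF=(1 − 865/36481·(0.972800+0.962400+0.945500+0.929100+0.904600+0.886700+0.868100))/(1+865/36481) = 827/1000 ≈ 0.827000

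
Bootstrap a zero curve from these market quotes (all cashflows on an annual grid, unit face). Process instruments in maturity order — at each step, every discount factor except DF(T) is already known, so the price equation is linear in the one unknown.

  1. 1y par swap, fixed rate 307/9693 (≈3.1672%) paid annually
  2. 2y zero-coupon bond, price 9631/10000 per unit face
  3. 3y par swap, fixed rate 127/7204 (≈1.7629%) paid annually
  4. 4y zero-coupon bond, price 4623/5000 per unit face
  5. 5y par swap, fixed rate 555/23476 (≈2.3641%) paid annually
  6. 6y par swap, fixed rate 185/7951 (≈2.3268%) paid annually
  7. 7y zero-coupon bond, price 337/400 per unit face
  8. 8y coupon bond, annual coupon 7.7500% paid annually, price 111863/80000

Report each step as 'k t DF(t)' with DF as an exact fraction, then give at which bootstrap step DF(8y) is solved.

1 1 9693/10000
2 2 9631/10000
3 3 2373/2500
4 4 4623/5000
5 5 889/1000
6 6 1741/2000
7 7 337/400
8 8 523/625
DF(8y) is solved at step 8

step 1 [1y] swap r/1=307/9693: DF=(1 − 307/9693·(0))/(1+307/9693) = 9693/10000 ≈ 0.969300
step 2 [2y] zero: DF = P = 9631/10000 ≈ 0.963100
step 3 [3y] swap r/1=127/7204: DF=(1 − 127/7204·(0.969300+0.963100))/(1+127/7204) = 2373/2500 ≈ 0.949200
step 4 [4y] zero: DF = P = 4623/5000 ≈ 0.924600
step 5 [5y] swap r/1=555/23476: DF=(1 − 555/23476·(0.969300+0.963100+0.949200+0.924600))/(1+555/23476) = 889/1000 ≈ 0.889000
step 6 [6y] swap r/1=185/7951: DF=(1 − 185/7951·(0.969300+0.963100+0.949200+0.924600+0.889000))/(1+185/7951) = 1741/2000 ≈ 0.870500
step 7 [7y] zero: DF = P = 337/400 ≈ 0.842500
step 8 [8y] bond c/1=31/400: DF=(111863/80000 − 31/400·(0.969300+0.963100+0.949200+0.924600+0.889000+0.870500+0.842500))/(1+31/400) = 523/625 ≈ 0.836800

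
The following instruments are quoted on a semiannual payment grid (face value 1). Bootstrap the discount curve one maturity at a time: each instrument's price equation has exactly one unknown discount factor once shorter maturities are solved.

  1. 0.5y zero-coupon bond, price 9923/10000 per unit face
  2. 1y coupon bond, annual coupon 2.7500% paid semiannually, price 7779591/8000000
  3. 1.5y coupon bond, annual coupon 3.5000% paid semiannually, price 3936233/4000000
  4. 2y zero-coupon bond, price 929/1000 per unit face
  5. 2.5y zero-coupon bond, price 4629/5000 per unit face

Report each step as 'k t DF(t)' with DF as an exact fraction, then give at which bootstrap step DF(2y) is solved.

step 1 [0.5y] zero: DF = P = 9923/10000 ≈ 0.992300
step 2 [1y] bond c/2=11/800: DF=(7779591/8000000 − 11/800·(0.992300))/(1+11/800) = 4729/5000 ≈ 0.945800
step 3 [1.5y] bond c/2=7/400: DF=(3936233/4000000 − 7/400·(0.992300+0.945800))/(1+7/400) = 4669/5000 ≈ 0.933800
step 4 [2y] zero: DF = P = 929/1000 ≈ 0.929000
step 5 [2.5y] zero: DF = P = 4629/5000 ≈ 0.925800

1 1/2 9923/10000
2 1 4729/5000
3 3/2 4669/5000
4 2 929/1000
5 5/2 4629/5000
DF(2y) is solved at step 4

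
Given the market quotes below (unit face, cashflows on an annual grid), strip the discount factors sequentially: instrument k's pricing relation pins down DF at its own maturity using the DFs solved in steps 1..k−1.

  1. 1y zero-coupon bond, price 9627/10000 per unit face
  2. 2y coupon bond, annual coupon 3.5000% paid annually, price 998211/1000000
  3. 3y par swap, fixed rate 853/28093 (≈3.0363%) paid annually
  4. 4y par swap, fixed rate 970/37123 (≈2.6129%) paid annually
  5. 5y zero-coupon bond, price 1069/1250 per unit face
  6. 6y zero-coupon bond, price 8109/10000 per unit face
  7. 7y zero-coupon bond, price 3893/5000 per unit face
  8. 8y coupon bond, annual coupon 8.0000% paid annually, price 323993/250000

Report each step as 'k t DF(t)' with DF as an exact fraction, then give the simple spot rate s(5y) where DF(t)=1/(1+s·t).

step 1 [1y] zero: DF = P = 9627/10000 ≈ 0.962700
step 2 [2y] bond c/1=7/200: DF=(998211/1000000 − 7/200·(0.962700))/(1+7/200) = 9319/10000 ≈ 0.931900
step 3 [3y] swap r/1=853/28093: DF=(1 − 853/28093·(0.962700+0.931900))/(1+853/28093) = 9147/10000 ≈ 0.914700
step 4 [4y] swap r/1=970/37123: DF=(1 − 970/37123·(0.962700+0.931900+0.914700))/(1+970/37123) = 903/1000 ≈ 0.903000
step 5 [5y] zero: DF = P = 1069/1250 ≈ 0.855200
step 6 [6y] zero: DF = P = 8109/10000 ≈ 0.810900
step 7 [7y] zero: DF = P = 3893/5000 ≈ 0.778600
step 8 [8y] bond c/1=2/25: DF=(323993/250000 − 2/25·(0.962700+0.931900+0.914700+0.903000+0.855200+0.810900+0.778600))/(1+2/25) = 7439/10000 ≈ 0.743900

1 1 9627/10000
2 2 9319/10000
3 3 9147/10000
4 4 903/1000
5 5 1069/1250
6 6 8109/10000
7 7 3893/5000
8 8 7439/10000
s(5y) = (1/(1069/1250) − 1)/(5) = 181/5345 ≈ 3.3863%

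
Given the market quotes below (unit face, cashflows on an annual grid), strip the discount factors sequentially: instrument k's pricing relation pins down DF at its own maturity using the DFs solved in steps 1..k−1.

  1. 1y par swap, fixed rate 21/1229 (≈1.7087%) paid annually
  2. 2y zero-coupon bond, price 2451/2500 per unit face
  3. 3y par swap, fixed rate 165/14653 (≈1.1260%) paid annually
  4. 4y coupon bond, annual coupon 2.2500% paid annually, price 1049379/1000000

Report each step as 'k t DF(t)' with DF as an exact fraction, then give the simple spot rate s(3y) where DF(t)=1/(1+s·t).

step 1 [1y] swap r/1=21/1229: DF=(1 − 21/1229·(0))/(1+21/1229) = 1229/1250 ≈ 0.983200
step 2 [2y] zero: DF = P = 2451/2500 ≈ 0.980400
step 3 [3y] swap r/1=165/14653: DF=(1 − 165/14653·(0.983200+0.980400))/(1+165/14653) = 967/1000 ≈ 0.967000
step 4 [4y] bond c/1=9/400: DF=(1049379/1000000 − 9/400·(0.983200+0.980400+0.967000))/(1+9/400) = 4809/5000 ≈ 0.961800

1 1 1229/1250
2 2 2451/2500
3 3 967/1000
4 4 4809/5000
s(3y) = (1/(967/1000) − 1)/(3) = 11/967 ≈ 1.1375%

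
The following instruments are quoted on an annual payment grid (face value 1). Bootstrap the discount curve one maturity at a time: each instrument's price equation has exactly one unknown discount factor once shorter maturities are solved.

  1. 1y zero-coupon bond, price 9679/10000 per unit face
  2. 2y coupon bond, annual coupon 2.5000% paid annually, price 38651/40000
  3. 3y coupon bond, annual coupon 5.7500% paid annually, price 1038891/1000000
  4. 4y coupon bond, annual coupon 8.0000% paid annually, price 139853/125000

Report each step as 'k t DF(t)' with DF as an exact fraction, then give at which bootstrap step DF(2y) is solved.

1 1 9679/10000
2 2 9191/10000
3 3 4399/5000
4 4 831/1000
DF(2y) is solved at step 2

step 1 [1y] zero: DF = P = 9679/10000 ≈ 0.967900
step 2 [2y] bond c/1=1/40: DF=(38651/40000 − 1/40·(0.967900))/(1+1/40) = 9191/10000 ≈ 0.919100
step 3 [3y] bond c/1=23/400: DF=(1038891/1000000 − 23/400·(0.967900+0.919100))/(1+23/400) = 4399/5000 ≈ 0.879800
step 4 [4y] bond c/1=2/25: DF=(139853/125000 − 2/25·(0.967900+0.919100+0.879800))/(1+2/25) = 831/1000 ≈ 0.831000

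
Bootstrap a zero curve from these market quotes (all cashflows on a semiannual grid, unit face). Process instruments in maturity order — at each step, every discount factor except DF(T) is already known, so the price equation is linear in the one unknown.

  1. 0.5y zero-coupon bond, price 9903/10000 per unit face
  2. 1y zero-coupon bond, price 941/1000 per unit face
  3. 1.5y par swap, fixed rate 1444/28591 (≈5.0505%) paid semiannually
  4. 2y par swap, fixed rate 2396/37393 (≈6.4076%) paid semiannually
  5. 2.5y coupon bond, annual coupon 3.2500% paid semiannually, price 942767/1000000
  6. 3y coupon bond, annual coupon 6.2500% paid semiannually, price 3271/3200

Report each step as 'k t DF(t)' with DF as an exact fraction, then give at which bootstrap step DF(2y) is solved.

step 1 [0.5y] zero: DF = P = 9903/10000 ≈ 0.990300
step 2 [1y] zero: DF = P = 941/1000 ≈ 0.941000
step 3 [1.5y] swap r/2=722/28591: DF=(1 − 722/28591·(0.990300+0.941000))/(1+722/28591) = 4639/5000 ≈ 0.927800
step 4 [2y] swap r/2=1198/37393: DF=(1 − 1198/37393·(0.990300+0.941000+0.927800))/(1+1198/37393) = 4401/5000 ≈ 0.880200
step 5 [2.5y] bond c/2=13/800: DF=(942767/1000000 − 13/800·(0.990300+0.941000+0.927800+0.880200))/(1+13/800) = 8679/10000 ≈ 0.867900
step 6 [3y] bond c/2=1/32: DF=(3271/3200 − 1/32·(0.990300+0.941000+0.927800+0.880200+0.867900))/(1+1/32) = 2129/2500 ≈ 0.851600

1 1/2 9903/10000
2 1 941/1000
3 3/2 4639/5000
4 2 4401/5000
5 5/2 8679/10000
6 3 2129/2500
DF(2y) is solved at step 4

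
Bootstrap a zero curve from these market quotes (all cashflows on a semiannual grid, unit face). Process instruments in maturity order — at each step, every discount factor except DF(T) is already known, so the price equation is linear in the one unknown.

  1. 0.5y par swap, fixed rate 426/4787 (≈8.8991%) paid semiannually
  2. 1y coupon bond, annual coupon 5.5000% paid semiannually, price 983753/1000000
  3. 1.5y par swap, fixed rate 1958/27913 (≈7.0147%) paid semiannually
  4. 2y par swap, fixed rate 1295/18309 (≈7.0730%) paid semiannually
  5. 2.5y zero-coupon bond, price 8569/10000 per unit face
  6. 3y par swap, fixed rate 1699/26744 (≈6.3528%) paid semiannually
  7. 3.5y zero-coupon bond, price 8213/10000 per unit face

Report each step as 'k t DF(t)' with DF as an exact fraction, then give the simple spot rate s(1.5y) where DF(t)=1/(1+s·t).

1 1/2 4787/5000
2 1 4659/5000
3 3/2 9021/10000
4 2 1741/2000
5 5/2 8569/10000
6 3 8301/10000
7 7/2 8213/10000
s(1.5y) = (1/(9021/10000) − 1)/(3/2) = 1958/27063 ≈ 7.2350%

step 1 [0.5y] swap r/2=213/4787: DF=(1 − 213/4787·(0))/(1+213/4787) = 4787/5000 ≈ 0.957400
step 2 [1y] bond c/2=11/400: DF=(983753/1000000 − 11/400·(0.957400))/(1+11/400) = 4659/5000 ≈ 0.931800
step 3 [1.5y] swap r/2=979/27913: DF=(1 − 979/27913·(0.957400+0.931800))/(1+979/27913) = 9021/10000 ≈ 0.902100
step 4 [2y] swap r/2=1295/36618: DF=(1 − 1295/36618·(0.957400+0.931800+0.902100))/(1+1295/36618) = 1741/2000 ≈ 0.870500
step 5 [2.5y] zero: DF = P = 8569/10000 ≈ 0.856900
step 6 [3y] swap r/2=1699/53488: DF=(1 − 1699/53488·(0.957400+0.931800+0.902100+0.870500+0.856900))/(1+1699/53488) = 8301/10000 ≈ 0.830100
step 7 [3.5y] zero: DF = P = 8213/10000 ≈ 0.821300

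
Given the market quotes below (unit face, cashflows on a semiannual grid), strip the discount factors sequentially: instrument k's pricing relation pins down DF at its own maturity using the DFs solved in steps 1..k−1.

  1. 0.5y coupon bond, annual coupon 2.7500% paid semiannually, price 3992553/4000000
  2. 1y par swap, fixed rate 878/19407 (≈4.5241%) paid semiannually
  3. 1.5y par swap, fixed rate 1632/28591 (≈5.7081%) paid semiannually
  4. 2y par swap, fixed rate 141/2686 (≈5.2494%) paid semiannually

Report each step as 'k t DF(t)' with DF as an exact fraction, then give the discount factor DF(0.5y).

1 1/2 4923/5000
2 1 9561/10000
3 3/2 574/625
4 2 9013/10000
DF(0.5y) = 4923/5000 ≈ 0.984600

step 1 [0.5y] bond c/2=11/800: DF=(3992553/4000000 − 11/800·(0))/(1+11/800) = 4923/5000 ≈ 0.984600
step 2 [1y] swap r/2=439/19407: DF=(1 − 439/19407·(0.984600))/(1+439/19407) = 9561/10000 ≈ 0.956100
step 3 [1.5y] swap r/2=816/28591: DF=(1 − 816/28591·(0.984600+0.956100))/(1+816/28591) = 574/625 ≈ 0.918400
step 4 [2y] swap r/2=141/5372: DF=(1 − 141/5372·(0.984600+0.956100+0.918400))/(1+141/5372) = 9013/10000 ≈ 0.901300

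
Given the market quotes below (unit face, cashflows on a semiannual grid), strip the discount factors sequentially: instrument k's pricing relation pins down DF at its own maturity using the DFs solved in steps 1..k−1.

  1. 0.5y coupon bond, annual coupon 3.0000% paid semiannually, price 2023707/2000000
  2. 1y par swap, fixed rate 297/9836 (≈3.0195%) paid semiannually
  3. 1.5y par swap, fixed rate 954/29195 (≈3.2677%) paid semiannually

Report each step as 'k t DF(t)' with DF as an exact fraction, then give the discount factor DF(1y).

step 1 [0.5y] bond c/2=3/200: DF=(2023707/2000000 − 3/200·(0))/(1+3/200) = 9969/10000 ≈ 0.996900
step 2 [1y] swap r/2=297/19672: DF=(1 − 297/19672·(0.996900))/(1+297/19672) = 9703/10000 ≈ 0.970300
step 3 [1.5y] swap r/2=477/29195: DF=(1 − 477/29195·(0.996900+0.970300))/(1+477/29195) = 9523/10000 ≈ 0.952300

1 1/2 9969/10000
2 1 9703/10000
3 3/2 9523/10000
DF(1y) = 9703/10000 ≈ 0.970300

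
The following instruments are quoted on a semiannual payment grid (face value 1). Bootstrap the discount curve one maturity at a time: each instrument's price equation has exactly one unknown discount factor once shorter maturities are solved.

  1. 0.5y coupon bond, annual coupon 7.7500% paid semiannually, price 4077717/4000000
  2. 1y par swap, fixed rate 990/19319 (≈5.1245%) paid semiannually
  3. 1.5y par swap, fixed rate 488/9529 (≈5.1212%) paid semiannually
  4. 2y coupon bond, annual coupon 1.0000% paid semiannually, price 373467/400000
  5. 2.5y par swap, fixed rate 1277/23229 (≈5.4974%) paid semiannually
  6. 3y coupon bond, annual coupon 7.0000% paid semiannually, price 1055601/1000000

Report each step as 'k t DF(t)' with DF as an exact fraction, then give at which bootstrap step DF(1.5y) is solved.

1 1/2 4907/5000
2 1 1901/2000
3 3/2 2317/2500
4 2 2287/2500
5 5/2 8723/10000
6 3 2157/2500
DF(1.5y) is solved at step 3

step 1 [0.5y] bond c/2=31/800: DF=(4077717/4000000 − 31/800·(0))/(1+31/800) = 4907/5000 ≈ 0.981400
step 2 [1y] swap r/2=495/19319: DF=(1 − 495/19319·(0.981400))/(1+495/19319) = 1901/2000 ≈ 0.950500
step 3 [1.5y] swap r/2=244/9529: DF=(1 − 244/9529·(0.981400+0.950500))/(1+244/9529) = 2317/2500 ≈ 0.926800
step 4 [2y] bond c/2=1/200: DF=(373467/400000 − 1/200·(0.981400+0.950500+0.926800))/(1+1/200) = 2287/2500 ≈ 0.914800
step 5 [2.5y] swap r/2=1277/46458: DF=(1 − 1277/46458·(0.981400+0.950500+0.926800+0.914800))/(1+1277/46458) = 8723/10000 ≈ 0.872300
step 6 [3y] bond c/2=7/200: DF=(1055601/1000000 − 7/200·(0.981400+0.950500+0.926800+0.914800+0.872300))/(1+7/200) = 2157/2500 ≈ 0.862800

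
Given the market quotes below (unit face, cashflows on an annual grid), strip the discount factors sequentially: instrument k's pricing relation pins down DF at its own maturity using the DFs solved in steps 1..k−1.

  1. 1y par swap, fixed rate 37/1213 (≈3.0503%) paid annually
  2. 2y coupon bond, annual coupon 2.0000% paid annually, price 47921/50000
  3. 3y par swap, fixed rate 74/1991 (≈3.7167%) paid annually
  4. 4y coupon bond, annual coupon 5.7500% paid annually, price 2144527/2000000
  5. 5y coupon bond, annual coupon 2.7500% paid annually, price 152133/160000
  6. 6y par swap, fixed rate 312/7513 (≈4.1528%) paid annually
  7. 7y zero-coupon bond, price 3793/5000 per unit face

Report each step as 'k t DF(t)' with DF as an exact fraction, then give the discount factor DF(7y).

step 1 [1y] swap r/1=37/1213: DF=(1 − 37/1213·(0))/(1+37/1213) = 1213/1250 ≈ 0.970400
step 2 [2y] bond c/1=1/50: DF=(47921/50000 − 1/50·(0.970400))/(1+1/50) = 4603/5000 ≈ 0.920600
step 3 [3y] swap r/1=74/1991: DF=(1 − 74/1991·(0.970400+0.920600))/(1+74/1991) = 2241/2500 ≈ 0.896400
step 4 [4y] bond c/1=23/400: DF=(2144527/2000000 − 23/400·(0.970400+0.920600+0.896400))/(1+23/400) = 539/625 ≈ 0.862400
step 5 [5y] bond c/1=11/400: DF=(152133/160000 − 11/400·(0.970400+0.920600+0.896400+0.862400))/(1+11/400) = 8277/10000 ≈ 0.827700
step 6 [6y] swap r/1=312/7513: DF=(1 − 312/7513·(0.970400+0.920600+0.896400+0.862400+0.827700))/(1+312/7513) = 977/1250 ≈ 0.781600
step 7 [7y] zero: DF = P = 3793/5000 ≈ 0.758600

1 1 1213/1250
2 2 4603/5000
3 3 2241/2500
4 4 539/625
5 5 8277/10000
6 6 977/1250
7 7 3793/5000
DF(7y) = 3793/5000 ≈ 0.758600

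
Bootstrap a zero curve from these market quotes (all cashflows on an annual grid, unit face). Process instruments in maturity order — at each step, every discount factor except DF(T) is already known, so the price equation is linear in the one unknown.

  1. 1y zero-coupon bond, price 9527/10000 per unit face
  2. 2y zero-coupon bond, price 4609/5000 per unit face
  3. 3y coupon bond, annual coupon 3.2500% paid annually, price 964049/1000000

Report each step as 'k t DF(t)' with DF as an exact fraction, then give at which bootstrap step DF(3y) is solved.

step 1 [1y] zero: DF = P = 9527/10000 ≈ 0.952700
step 2 [2y] zero: DF = P = 4609/5000 ≈ 0.921800
step 3 [3y] bond c/1=13/400: DF=(964049/1000000 − 13/400·(0.952700+0.921800))/(1+13/400) = 8747/10000 ≈ 0.874700

1 1 9527/10000
2 2 4609/5000
3 3 8747/10000
DF(3y) is solved at step 3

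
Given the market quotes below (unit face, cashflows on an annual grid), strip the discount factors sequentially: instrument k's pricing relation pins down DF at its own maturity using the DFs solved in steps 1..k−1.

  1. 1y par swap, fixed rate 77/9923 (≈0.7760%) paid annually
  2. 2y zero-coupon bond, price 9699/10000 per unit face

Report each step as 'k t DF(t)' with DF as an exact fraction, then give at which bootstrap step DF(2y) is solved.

step 1 [1y] swap r/1=77/9923: DF=(1 − 77/9923·(0))/(1+77/9923) = 9923/10000 ≈ 0.992300
step 2 [2y] zero: DF = P = 9699/10000 ≈ 0.969900

1 1 9923/10000
2 2 9699/10000
DF(2y) is solved at step 2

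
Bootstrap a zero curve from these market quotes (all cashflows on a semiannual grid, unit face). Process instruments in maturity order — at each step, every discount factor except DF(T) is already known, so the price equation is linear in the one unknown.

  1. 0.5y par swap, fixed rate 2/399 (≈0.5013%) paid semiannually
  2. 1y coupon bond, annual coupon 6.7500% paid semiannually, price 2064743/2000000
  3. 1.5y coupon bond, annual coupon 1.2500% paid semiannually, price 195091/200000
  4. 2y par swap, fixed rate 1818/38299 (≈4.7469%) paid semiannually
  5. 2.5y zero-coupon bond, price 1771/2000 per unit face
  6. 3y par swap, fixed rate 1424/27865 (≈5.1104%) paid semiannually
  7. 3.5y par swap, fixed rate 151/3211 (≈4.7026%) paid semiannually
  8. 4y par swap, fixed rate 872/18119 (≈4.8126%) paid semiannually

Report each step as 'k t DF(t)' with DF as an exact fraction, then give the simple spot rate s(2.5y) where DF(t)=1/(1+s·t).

1 1/2 399/400
2 1 9661/10000
3 3/2 2393/2500
4 2 9091/10000
5 5/2 1771/2000
6 3 536/625
7 7/2 849/1000
8 4 516/625
s(2.5y) = (1/(1771/2000) − 1)/(5/2) = 458/8855 ≈ 5.1722%

step 1 [0.5y] swap r/2=1/399: DF=(1 − 1/399·(0))/(1+1/399) = 399/400 ≈ 0.997500
step 2 [1y] bond c/2=27/800: DF=(2064743/2000000 − 27/800·(0.997500))/(1+27/800) = 9661/10000 ≈ 0.966100
step 3 [1.5y] bond c/2=1/160: DF=(195091/200000 − 1/160·(0.997500+0.966100))/(1+1/160) = 2393/2500 ≈ 0.957200
step 4 [2y] swap r/2=909/38299: DF=(1 − 909/38299·(0.997500+0.966100+0.957200))/(1+909/38299) = 9091/10000 ≈ 0.909100
step 5 [2.5y] zero: DF = P = 1771/2000 ≈ 0.885500
step 6 [3y] swap r/2=712/27865: DF=(1 − 712/27865·(0.997500+0.966100+0.957200+0.909100+0.885500))/(1+712/27865) = 536/625 ≈ 0.857600
step 7 [3.5y] swap r/2=151/6422: DF=(1 − 151/6422·(0.997500+0.966100+0.957200+0.909100+0.885500+0.857600))/(1+151/6422) = 849/1000 ≈ 0.849000
step 8 [4y] swap r/2=436/18119: DF=(1 − 436/18119·(0.997500+0.966100+0.957200+0.909100+0.885500+0.857600+0.849000))/(1+436/18119) = 516/625 ≈ 0.825600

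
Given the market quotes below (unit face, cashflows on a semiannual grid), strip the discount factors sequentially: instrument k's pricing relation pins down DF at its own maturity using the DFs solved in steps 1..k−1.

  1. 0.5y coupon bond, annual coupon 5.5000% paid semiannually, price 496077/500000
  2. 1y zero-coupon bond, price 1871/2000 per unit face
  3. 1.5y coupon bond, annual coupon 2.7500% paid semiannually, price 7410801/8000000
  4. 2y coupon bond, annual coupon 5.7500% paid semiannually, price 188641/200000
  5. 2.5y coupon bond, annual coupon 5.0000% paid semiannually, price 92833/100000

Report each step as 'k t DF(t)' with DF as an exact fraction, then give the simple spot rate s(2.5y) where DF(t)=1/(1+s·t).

step 1 [0.5y] bond c/2=11/400: DF=(496077/500000 − 11/400·(0))/(1+11/400) = 1207/1250 ≈ 0.965600
step 2 [1y] zero: DF = P = 1871/2000 ≈ 0.935500
step 3 [1.5y] bond c/2=11/800: DF=(7410801/8000000 − 11/800·(0.965600+0.935500))/(1+11/800) = 111/125 ≈ 0.888000
step 4 [2y] bond c/2=23/800: DF=(188641/200000 − 23/800·(0.965600+0.935500+0.888000))/(1+23/800) = 8389/10000 ≈ 0.838900
step 5 [2.5y] bond c/2=1/40: DF=(92833/100000 − 1/40·(0.965600+0.935500+0.888000+0.838900))/(1+1/40) = 2043/2500 ≈ 0.817200

1 1/2 1207/1250
2 1 1871/2000
3 3/2 111/125
4 2 8389/10000
5 5/2 2043/2500
s(2.5y) = (1/(2043/2500) − 1)/(5/2) = 914/10215 ≈ 8.9476%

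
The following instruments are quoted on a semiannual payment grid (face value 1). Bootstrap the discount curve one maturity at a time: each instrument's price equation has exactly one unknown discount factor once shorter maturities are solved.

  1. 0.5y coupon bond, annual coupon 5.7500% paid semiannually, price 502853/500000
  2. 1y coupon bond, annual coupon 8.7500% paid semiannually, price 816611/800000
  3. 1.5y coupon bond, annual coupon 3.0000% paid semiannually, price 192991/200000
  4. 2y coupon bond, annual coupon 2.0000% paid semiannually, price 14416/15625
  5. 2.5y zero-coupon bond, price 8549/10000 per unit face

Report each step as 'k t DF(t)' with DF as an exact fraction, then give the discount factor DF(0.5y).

step 1 [0.5y] bond c/2=23/800: DF=(502853/500000 − 23/800·(0))/(1+23/800) = 611/625 ≈ 0.977600
step 2 [1y] bond c/2=7/160: DF=(816611/800000 − 7/160·(0.977600))/(1+7/160) = 937/1000 ≈ 0.937000
step 3 [1.5y] bond c/2=3/200: DF=(192991/200000 − 3/200·(0.977600+0.937000))/(1+3/200) = 1153/1250 ≈ 0.922400
step 4 [2y] bond c/2=1/100: DF=(14416/15625 − 1/100·(0.977600+0.937000+0.922400))/(1+1/100) = 4427/5000 ≈ 0.885400
step 5 [2.5y] zero: DF = P = 8549/10000 ≈ 0.854900

1 1/2 611/625
2 1 937/1000
3 3/2 1153/1250
4 2 4427/5000
5 5/2 8549/10000
DF(0.5y) = 611/625 ≈ 0.977600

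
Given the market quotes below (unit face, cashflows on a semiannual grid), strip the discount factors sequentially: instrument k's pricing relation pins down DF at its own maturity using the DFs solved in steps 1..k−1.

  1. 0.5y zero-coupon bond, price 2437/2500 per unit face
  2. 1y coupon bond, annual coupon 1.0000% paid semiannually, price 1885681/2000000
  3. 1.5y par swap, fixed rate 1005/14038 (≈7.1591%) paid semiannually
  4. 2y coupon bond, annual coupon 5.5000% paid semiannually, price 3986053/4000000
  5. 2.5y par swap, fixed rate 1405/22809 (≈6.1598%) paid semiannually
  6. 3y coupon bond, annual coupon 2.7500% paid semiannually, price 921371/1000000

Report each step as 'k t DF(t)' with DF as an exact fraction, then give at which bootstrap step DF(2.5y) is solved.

step 1 [0.5y] zero: DF = P = 2437/2500 ≈ 0.974800
step 2 [1y] bond c/2=1/200: DF=(1885681/2000000 − 1/200·(0.974800))/(1+1/200) = 9333/10000 ≈ 0.933300
step 3 [1.5y] swap r/2=1005/28076: DF=(1 − 1005/28076·(0.974800+0.933300))/(1+1005/28076) = 1799/2000 ≈ 0.899500
step 4 [2y] bond c/2=11/400: DF=(3986053/4000000 − 11/400·(0.974800+0.933300+0.899500))/(1+11/400) = 8947/10000 ≈ 0.894700
step 5 [2.5y] swap r/2=1405/45618: DF=(1 − 1405/45618·(0.974800+0.933300+0.899500+0.894700))/(1+1405/45618) = 1719/2000 ≈ 0.859500
step 6 [3y] bond c/2=11/800: DF=(921371/1000000 − 11/800·(0.974800+0.933300+0.899500+0.894700+0.859500))/(1+11/800) = 847/1000 ≈ 0.847000

1 1/2 2437/2500
2 1 9333/10000
3 3/2 1799/2000
4 2 8947/10000
5 5/2 1719/2000
6 3 847/1000
DF(2.5y) is solved at step 5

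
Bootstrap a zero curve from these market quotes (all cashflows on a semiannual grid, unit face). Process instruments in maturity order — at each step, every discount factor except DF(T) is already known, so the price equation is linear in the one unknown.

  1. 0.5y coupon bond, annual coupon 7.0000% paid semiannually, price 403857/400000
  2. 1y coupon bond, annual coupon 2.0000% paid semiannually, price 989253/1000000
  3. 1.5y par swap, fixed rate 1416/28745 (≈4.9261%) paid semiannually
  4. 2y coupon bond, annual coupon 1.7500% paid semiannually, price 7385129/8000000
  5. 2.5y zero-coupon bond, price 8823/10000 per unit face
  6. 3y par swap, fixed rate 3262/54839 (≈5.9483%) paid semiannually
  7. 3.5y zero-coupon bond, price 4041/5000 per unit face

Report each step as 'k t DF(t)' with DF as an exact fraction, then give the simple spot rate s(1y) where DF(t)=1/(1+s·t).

step 1 [0.5y] bond c/2=7/200: DF=(403857/400000 − 7/200·(0))/(1+7/200) = 1951/2000 ≈ 0.975500
step 2 [1y] bond c/2=1/100: DF=(989253/1000000 − 1/100·(0.975500))/(1+1/100) = 4849/5000 ≈ 0.969800
step 3 [1.5y] swap r/2=708/28745: DF=(1 − 708/28745·(0.975500+0.969800))/(1+708/28745) = 2323/2500 ≈ 0.929200
step 4 [2y] bond c/2=7/800: DF=(7385129/8000000 − 7/800·(0.975500+0.969800+0.929200))/(1+7/800) = 4451/5000 ≈ 0.890200
step 5 [2.5y] zero: DF = P = 8823/10000 ≈ 0.882300
step 6 [3y] swap r/2=1631/54839: DF=(1 − 1631/54839·(0.975500+0.969800+0.929200+0.890200+0.882300))/(1+1631/54839) = 8369/10000 ≈ 0.836900
step 7 [3.5y] zero: DF = P = 4041/5000 ≈ 0.808200

1 1/2 1951/2000
2 1 4849/5000
3 3/2 2323/2500
4 2 4451/5000
5 5/2 8823/10000
6 3 8369/10000
7 7/2 4041/5000
s(1y) = (1/(4849/5000) − 1)/(1) = 151/4849 ≈ 3.1140%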